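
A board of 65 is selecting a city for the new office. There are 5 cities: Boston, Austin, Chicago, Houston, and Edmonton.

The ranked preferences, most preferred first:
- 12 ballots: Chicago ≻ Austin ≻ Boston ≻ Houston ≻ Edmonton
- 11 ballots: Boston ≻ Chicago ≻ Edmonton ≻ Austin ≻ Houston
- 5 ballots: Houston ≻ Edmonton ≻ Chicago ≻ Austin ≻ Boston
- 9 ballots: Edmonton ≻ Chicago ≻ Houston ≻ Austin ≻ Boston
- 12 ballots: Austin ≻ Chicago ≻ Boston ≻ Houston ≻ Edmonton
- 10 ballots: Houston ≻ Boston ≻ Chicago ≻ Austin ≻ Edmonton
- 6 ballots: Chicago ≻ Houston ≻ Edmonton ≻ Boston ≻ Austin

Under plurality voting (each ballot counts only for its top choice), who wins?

First-place votes: Boston 11, Austin 12, Chicago 18, Houston 15, Edmonton 9.

Chicago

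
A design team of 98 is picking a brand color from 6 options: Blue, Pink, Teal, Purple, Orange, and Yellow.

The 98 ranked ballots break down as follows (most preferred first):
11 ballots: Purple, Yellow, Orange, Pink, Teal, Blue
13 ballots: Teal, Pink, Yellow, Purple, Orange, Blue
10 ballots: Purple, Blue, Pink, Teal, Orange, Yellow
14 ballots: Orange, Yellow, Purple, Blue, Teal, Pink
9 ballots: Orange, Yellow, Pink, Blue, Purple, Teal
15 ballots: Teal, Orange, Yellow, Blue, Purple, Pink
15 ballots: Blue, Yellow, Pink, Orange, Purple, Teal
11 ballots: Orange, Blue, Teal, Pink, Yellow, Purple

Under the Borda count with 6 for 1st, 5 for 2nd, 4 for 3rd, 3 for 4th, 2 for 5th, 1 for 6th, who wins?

Blue: 11×1 + 13×1 + 10×5 + 14×3 + 9×3 + 15×3 + 15×6 + 11×5 = 333
Pink: 11×3 + 13×5 + 10×4 + 14×1 + 9×4 + 15×1 + 15×4 + 11×3 = 296
Teal: 11×2 + 13×6 + 10×3 + 14×2 + 9×1 + 15×6 + 15×1 + 11×4 = 316
Purple: 11×6 + 13×3 + 10×6 + 14×4 + 9×2 + 15×2 + 15×2 + 11×1 = 310
Orange: 11×4 + 13×2 + 10×2 + 14×6 + 9×6 + 15×5 + 15×3 + 11×6 = 414
Yellow: 11×5 + 13×4 + 10×1 + 14×5 + 9×5 + 15×4 + 15×5 + 11×2 = 389

Orange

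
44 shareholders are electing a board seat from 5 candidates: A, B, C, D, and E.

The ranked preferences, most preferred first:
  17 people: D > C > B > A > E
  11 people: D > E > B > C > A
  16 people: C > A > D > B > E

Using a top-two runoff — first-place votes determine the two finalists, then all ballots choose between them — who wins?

D

Round 1 first-place votes: A 0, B 0, C 16, D 28, E 0. D and C advance.
Runoff: D is ranked above C on 28 ballots, C above D on 16.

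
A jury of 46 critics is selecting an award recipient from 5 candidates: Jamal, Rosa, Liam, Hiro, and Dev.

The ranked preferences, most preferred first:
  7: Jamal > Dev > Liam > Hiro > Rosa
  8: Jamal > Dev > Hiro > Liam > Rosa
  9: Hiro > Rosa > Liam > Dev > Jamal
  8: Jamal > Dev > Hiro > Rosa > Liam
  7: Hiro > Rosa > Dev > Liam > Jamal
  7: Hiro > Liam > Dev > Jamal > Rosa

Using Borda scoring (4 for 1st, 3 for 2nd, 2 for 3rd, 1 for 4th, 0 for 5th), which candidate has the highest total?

Jamal: 7×4 + 8×4 + 9×0 + 8×4 + 7×0 + 7×1 = 99
Rosa: 7×0 + 8×0 + 9×3 + 8×1 + 7×3 + 7×0 = 56
Liam: 7×2 + 8×1 + 9×2 + 8×0 + 7×1 + 7×3 = 68
Hiro: 7×1 + 8×2 + 9×4 + 8×2 + 7×4 + 7×4 = 131
Dev: 7×3 + 8×3 + 9×1 + 8×3 + 7×2 + 7×2 = 106

Hiro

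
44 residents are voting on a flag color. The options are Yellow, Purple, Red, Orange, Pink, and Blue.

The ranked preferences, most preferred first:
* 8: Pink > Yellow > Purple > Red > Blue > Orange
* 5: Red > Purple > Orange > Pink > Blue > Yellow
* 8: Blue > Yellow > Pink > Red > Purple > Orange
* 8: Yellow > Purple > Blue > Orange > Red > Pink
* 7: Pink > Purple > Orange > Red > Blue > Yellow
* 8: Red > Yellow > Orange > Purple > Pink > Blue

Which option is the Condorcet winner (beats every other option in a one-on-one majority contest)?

Yellow vs Purple: 32–12
Yellow vs Red: 24–20
Yellow vs Orange: 32–12
Yellow vs Pink: 24–20
Yellow vs Blue: 24–20
Yellow beats every other option.

Yellow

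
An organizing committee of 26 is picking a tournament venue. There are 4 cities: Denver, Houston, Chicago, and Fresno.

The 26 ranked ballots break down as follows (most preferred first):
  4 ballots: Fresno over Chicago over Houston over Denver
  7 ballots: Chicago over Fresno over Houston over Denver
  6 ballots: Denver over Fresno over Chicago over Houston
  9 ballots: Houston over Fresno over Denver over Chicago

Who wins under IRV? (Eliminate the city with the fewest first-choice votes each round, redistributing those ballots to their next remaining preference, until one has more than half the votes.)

Round 1: Denver 6, Houston 9, Chicago 7, Fresno 4. Fresno eliminated.
Round 2: Denver 6, Houston 9, Chicago 11. Denver eliminated.
Round 3: Houston 9, Chicago 17. Chicago has a majority (≥14).

Chicago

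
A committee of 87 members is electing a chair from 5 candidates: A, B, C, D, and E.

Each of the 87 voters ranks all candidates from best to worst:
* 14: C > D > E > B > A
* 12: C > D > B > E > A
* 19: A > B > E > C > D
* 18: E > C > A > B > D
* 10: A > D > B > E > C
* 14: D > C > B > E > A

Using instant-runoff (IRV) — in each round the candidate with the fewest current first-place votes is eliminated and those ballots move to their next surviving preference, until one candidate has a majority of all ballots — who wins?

Round 1: A 29, B 0, C 26, D 14, E 18. B eliminated.
Round 2: A 29, C 26, D 14, E 18. D eliminated.
Round 3: A 29, C 40, E 18. E eliminated.
Round 4: A 29, C 58. C has a majority (≥44).

C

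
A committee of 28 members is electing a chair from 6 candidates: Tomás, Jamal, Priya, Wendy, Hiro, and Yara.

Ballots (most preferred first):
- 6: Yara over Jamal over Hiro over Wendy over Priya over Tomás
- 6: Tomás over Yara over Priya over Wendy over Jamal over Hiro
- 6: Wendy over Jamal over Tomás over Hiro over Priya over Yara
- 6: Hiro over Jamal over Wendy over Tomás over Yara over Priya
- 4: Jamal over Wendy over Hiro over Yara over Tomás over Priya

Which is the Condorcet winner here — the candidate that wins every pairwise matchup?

Jamal

Jamal vs Tomás: 22–6
Jamal vs Priya: 22–6
Jamal vs Wendy: 16–12
Jamal vs Hiro: 22–6
Jamal vs Yara: 16–12
Jamal beats every other candidate.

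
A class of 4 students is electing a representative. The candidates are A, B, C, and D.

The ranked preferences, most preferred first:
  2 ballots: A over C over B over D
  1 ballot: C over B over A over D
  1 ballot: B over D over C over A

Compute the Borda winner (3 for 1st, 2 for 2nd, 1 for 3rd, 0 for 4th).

C

A: 2×3 + 1×1 + 1×0 = 7
B: 2×1 + 1×2 + 1×3 = 7
C: 2×2 + 1×3 + 1×1 = 8
D: 2×0 + 1×0 + 1×2 = 2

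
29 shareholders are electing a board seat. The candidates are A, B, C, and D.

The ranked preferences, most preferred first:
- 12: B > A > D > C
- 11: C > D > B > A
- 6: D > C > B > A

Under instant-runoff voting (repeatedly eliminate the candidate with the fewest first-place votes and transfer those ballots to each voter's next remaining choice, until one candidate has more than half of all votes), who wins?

Round 1: A 0, B 12, C 11, D 6. A eliminated.
Round 2: B 12, C 11, D 6. D eliminated.
Round 3: B 12, C 17. C has a majority (≥15).

C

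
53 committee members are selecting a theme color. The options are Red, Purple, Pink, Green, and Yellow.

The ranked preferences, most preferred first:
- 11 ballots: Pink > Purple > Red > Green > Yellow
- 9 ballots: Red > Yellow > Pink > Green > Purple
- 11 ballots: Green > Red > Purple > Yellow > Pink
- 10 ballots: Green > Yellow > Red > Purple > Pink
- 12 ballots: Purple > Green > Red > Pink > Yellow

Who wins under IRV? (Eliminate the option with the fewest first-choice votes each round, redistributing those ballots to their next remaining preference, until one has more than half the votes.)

Green

Round 1: Red 9, Purple 12, Pink 11, Green 21, Yellow 0. Yellow eliminated.
Round 2: Red 9, Purple 12, Pink 11, Green 21. Red eliminated.
Round 3: Purple 12, Pink 20, Green 21. Purple eliminated.
Round 4: Pink 20, Green 33. Green has a majority (≥27).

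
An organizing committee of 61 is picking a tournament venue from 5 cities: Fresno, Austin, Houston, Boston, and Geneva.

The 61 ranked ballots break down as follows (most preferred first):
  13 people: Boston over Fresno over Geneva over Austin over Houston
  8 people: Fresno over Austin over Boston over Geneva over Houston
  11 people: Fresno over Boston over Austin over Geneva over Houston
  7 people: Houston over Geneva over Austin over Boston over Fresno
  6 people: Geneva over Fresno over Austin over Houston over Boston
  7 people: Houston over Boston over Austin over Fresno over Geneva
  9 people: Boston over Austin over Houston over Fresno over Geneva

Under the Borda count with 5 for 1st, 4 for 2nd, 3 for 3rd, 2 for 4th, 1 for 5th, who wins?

Boston

Fresno: 13×4 + 8×5 + 11×5 + 7×1 + 6×4 + 7×2 + 9×2 = 210
Austin: 13×2 + 8×4 + 11×3 + 7×3 + 6×3 + 7×3 + 9×4 = 187
Houston: 13×1 + 8×1 + 11×1 + 7×5 + 6×2 + 7×5 + 9×3 = 141
Boston: 13×5 + 8×3 + 11×4 + 7×2 + 6×1 + 7×4 + 9×5 = 226
Geneva: 13×3 + 8×2 + 11×2 + 7×4 + 6×5 + 7×1 + 9×1 = 151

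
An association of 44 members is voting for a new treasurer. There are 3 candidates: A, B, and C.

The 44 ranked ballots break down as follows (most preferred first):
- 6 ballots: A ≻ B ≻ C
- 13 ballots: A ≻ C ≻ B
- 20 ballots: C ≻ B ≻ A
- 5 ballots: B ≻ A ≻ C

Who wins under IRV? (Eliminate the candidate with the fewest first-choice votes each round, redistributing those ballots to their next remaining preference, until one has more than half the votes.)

Round 1: A 19, B 5, C 20. B eliminated.
Round 2: A 24, C 20. A has a majority (≥23).

A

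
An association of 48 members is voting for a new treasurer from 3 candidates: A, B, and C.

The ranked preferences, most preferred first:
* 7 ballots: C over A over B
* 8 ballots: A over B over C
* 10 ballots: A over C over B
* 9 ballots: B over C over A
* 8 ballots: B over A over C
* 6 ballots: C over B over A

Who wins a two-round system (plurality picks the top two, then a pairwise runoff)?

Round 1 first-place votes: A 18, B 17, C 13. A and B advance.
Runoff: A is ranked above B on 25 ballots, B above A on 23.

A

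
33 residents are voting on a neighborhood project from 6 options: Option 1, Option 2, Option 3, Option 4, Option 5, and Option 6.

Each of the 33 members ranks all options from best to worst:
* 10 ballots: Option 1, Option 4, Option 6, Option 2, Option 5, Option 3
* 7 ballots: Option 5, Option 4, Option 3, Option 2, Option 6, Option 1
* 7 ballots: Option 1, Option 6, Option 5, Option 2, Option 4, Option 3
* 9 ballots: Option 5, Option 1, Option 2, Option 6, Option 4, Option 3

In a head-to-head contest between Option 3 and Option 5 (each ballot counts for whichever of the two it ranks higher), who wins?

Option 3 is ranked above Option 5 on 0 ballots; Option 5 above Option 3 on 33.

Option 5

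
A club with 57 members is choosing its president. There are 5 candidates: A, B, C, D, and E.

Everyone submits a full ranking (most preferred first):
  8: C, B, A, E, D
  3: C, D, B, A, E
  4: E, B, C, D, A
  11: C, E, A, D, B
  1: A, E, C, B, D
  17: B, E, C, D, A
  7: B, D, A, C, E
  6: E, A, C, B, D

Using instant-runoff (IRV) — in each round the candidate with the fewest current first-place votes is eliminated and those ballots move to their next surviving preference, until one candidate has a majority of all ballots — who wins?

Round 1: A 1, B 24, C 22, D 0, E 10. D eliminated.
Round 2: A 1, B 24, C 22, E 10. A eliminated.
Round 3: B 24, C 22, E 11. E eliminated.
Round 4: B 28, C 29. C has a majority (≥29).

C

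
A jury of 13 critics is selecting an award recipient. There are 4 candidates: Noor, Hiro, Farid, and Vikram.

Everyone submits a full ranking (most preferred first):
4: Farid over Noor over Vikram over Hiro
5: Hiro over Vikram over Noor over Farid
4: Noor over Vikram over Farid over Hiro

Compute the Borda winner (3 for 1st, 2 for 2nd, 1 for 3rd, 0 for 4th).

Noor: 4×2 + 5×1 + 4×3 = 25
Hiro: 4×0 + 5×3 + 4×0 = 15
Farid: 4×3 + 5×0 + 4×1 = 16
Vikram: 4×1 + 5×2 + 4×2 = 22

Noor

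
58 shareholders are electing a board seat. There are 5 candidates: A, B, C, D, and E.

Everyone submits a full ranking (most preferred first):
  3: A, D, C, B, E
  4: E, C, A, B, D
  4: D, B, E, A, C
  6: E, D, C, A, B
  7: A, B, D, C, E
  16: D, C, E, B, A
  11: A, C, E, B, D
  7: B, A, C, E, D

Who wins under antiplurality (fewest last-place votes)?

Last-place votes: A 16, B 6, C 4, D 22, E 10.

C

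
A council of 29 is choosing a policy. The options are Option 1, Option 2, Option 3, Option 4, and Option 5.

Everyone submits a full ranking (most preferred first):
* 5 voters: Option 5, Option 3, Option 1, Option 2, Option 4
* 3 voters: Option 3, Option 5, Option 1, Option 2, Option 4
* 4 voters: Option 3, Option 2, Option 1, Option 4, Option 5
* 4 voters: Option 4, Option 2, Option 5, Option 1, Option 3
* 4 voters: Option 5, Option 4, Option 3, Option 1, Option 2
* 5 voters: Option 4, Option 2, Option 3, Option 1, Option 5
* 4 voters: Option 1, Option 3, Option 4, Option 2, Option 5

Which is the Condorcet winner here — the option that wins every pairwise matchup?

Option 3

Option 3 vs Option 1: 21–8
Option 3 vs Option 2: 20–9
Option 3 vs Option 4: 16–13
Option 3 vs Option 5: 16–13
Option 3 beats every other option.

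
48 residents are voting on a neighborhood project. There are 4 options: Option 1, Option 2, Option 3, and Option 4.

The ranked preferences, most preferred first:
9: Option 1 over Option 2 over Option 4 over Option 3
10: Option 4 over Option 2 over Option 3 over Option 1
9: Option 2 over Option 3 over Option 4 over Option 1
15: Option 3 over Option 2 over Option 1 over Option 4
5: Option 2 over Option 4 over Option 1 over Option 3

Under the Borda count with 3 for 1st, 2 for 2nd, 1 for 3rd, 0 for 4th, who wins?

Option 1: 9×3 + 10×0 + 9×0 + 15×1 + 5×1 = 47
Option 2: 9×2 + 10×2 + 9×3 + 15×2 + 5×3 = 110
Option 3: 9×0 + 10×1 + 9×2 + 15×3 + 5×0 = 73
Option 4: 9×1 + 10×3 + 9×1 + 15×0 + 5×2 = 58

Option 2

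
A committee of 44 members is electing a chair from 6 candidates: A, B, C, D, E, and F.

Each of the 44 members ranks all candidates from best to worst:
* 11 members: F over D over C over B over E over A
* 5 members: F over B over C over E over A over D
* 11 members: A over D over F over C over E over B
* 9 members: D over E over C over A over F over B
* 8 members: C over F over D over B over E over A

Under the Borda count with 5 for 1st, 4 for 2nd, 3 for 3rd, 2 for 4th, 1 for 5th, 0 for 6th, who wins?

A: 11×0 + 5×1 + 11×5 + 9×2 + 8×0 = 78
B: 11×2 + 5×4 + 11×0 + 9×0 + 8×2 = 58
C: 11×3 + 5×3 + 11×2 + 9×3 + 8×5 = 137
D: 11×4 + 5×0 + 11×4 + 9×5 + 8×3 = 157
E: 11×1 + 5×2 + 11×1 + 9×4 + 8×1 = 76
F: 11×5 + 5×5 + 11×3 + 9×1 + 8×4 = 154

D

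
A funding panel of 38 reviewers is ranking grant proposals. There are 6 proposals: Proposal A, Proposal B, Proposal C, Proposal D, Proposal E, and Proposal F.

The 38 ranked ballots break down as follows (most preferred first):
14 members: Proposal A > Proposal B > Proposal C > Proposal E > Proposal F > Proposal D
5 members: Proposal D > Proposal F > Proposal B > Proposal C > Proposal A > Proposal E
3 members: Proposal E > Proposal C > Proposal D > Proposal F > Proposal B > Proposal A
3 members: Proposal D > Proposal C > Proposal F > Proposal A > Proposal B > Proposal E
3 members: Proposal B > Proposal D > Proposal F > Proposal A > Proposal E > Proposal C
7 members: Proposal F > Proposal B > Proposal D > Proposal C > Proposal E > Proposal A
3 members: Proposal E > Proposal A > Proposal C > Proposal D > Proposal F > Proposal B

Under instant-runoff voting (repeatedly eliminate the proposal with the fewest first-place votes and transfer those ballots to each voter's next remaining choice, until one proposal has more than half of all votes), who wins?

Round 1: Proposal A 14, Proposal B 3, Proposal C 0, Proposal D 8, Proposal E 6, Proposal F 7. Proposal C eliminated.
Round 2: Proposal A 14, Proposal B 3, Proposal D 8, Proposal E 6, Proposal F 7. Proposal B eliminated.
Round 3: Proposal A 14, Proposal D 11, Proposal E 6, Proposal F 7. Proposal E eliminated.
Round 4: Proposal A 17, Proposal D 14, Proposal F 7. Proposal F eliminated.
Round 5: Proposal A 17, Proposal D 21. Proposal D has a majority (≥20).

Proposal D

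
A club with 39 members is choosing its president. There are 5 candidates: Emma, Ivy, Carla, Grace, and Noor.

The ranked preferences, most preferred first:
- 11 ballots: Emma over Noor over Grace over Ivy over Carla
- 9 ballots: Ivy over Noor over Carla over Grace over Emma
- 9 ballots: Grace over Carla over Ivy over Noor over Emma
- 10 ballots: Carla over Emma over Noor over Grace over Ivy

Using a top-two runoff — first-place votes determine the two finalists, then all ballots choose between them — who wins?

Carla

Round 1 first-place votes: Emma 11, Ivy 9, Carla 10, Grace 9, Noor 0. Emma and Carla advance.
Runoff: Emma is ranked above Carla on 11 ballots, Carla above Emma on 28.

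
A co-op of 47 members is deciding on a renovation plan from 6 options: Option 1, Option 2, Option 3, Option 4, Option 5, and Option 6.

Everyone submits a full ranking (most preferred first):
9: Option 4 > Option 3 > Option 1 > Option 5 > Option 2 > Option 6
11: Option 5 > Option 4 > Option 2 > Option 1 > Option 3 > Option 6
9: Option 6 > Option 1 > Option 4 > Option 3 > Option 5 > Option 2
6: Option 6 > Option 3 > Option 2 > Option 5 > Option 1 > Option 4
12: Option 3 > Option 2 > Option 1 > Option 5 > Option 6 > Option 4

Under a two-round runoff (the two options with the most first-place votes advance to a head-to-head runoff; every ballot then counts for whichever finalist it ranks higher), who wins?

Round 1 first-place votes: Option 1 0, Option 2 0, Option 3 12, Option 4 9, Option 5 11, Option 6 15. Option 6 and Option 3 advance.
Runoff: Option 6 is ranked above Option 3 on 15 ballots, Option 3 above Option 6 on 32.

Option 3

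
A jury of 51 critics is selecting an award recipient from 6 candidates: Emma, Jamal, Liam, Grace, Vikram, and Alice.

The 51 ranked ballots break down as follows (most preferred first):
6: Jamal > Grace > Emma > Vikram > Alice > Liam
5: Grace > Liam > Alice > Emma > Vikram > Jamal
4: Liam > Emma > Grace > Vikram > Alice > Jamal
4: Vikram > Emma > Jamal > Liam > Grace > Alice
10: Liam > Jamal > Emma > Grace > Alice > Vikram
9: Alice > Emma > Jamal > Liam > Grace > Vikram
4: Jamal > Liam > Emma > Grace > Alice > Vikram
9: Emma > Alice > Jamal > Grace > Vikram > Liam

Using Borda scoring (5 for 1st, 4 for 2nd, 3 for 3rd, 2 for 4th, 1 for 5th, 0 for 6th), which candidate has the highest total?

Emma: 6×3 + 5×2 + 4×4 + 4×4 + 10×3 + 9×4 + 4×3 + 9×5 = 183
Jamal: 6×5 + 5×0 + 4×0 + 4×3 + 10×4 + 9×3 + 4×5 + 9×3 = 156
Liam: 6×0 + 5×4 + 4×5 + 4×2 + 10×5 + 9×2 + 4×4 + 9×0 = 132
Grace: 6×4 + 5×5 + 4×3 + 4×1 + 10×2 + 9×1 + 4×2 + 9×2 = 120
Vikram: 6×2 + 5×1 + 4×2 + 4×5 + 10×0 + 9×0 + 4×0 + 9×1 = 54
Alice: 6×1 + 5×3 + 4×1 + 4×0 + 10×1 + 9×5 + 4×1 + 9×4 = 120

Emma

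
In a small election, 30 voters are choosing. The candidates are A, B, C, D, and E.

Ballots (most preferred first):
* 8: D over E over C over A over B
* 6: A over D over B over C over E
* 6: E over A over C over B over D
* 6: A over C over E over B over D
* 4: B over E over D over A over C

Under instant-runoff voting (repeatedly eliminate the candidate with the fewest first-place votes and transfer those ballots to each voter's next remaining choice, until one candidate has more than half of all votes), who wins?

E

Round 1: A 12, B 4, C 0, D 8, E 6. C eliminated.
Round 2: A 12, B 4, D 8, E 6. B eliminated.
Round 3: A 12, D 8, E 10. D eliminated.
Round 4: A 12, E 18. E has a majority (≥16).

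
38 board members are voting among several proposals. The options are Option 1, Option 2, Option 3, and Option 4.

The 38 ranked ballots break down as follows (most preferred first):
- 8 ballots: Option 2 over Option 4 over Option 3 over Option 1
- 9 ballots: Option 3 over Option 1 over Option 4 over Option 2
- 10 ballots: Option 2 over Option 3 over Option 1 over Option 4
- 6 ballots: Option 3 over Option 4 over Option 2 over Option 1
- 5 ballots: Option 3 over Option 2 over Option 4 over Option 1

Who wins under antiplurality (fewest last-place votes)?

Option 3

Last-place votes: Option 1 19, Option 2 9, Option 3 0, Option 4 10.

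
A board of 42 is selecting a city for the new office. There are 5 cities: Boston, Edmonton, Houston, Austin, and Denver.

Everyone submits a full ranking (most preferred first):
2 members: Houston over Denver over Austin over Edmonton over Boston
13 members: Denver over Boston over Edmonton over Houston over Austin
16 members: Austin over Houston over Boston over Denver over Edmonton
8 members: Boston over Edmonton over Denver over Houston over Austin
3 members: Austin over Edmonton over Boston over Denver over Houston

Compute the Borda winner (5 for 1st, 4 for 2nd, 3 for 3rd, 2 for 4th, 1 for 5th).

Boston

Boston: 2×1 + 13×4 + 16×3 + 8×5 + 3×3 = 151
Edmonton: 2×2 + 13×3 + 16×1 + 8×4 + 3×4 = 103
Houston: 2×5 + 13×2 + 16×4 + 8×2 + 3×1 = 119
Austin: 2×3 + 13×1 + 16×5 + 8×1 + 3×5 = 122
Denver: 2×4 + 13×5 + 16×2 + 8×3 + 3×2 = 135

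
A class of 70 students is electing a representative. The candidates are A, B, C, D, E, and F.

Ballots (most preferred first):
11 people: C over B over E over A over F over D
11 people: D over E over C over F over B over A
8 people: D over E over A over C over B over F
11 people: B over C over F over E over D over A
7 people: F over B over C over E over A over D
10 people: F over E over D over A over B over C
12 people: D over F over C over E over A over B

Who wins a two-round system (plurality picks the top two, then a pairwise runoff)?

Round 1 first-place votes: A 0, B 11, C 11, D 31, E 0, F 17. D and F advance.
Runoff: D is ranked above F on 31 ballots, F above D on 39.

F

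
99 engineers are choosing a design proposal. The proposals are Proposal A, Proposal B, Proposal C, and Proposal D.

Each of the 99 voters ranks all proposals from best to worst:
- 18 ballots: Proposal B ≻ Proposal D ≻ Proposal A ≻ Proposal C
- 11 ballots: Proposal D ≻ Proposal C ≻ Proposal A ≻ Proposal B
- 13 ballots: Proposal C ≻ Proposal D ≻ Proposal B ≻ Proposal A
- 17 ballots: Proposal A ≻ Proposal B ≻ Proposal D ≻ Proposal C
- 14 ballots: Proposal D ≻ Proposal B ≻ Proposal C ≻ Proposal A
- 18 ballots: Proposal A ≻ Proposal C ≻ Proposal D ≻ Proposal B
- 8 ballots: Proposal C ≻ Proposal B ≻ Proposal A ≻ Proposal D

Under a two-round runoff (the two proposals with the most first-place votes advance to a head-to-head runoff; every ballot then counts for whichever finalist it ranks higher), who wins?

Round 1 first-place votes: Proposal A 35, Proposal B 18, Proposal C 21, Proposal D 25. Proposal A and Proposal D advance.
Runoff: Proposal A is ranked above Proposal D on 43 ballots, Proposal D above Proposal A on 56.

Proposal D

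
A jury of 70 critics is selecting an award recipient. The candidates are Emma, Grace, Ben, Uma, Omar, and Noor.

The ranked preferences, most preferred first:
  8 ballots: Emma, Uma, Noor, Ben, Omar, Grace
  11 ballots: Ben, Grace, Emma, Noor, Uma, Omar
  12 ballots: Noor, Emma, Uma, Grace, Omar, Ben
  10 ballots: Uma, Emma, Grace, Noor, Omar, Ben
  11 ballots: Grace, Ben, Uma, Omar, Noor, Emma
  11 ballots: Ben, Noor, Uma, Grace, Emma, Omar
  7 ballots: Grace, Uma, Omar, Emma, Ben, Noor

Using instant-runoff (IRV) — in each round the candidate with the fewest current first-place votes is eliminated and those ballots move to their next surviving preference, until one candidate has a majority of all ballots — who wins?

Uma

Round 1: Emma 8, Grace 18, Ben 22, Uma 10, Omar 0, Noor 12. Omar eliminated.
Round 2: Emma 8, Grace 18, Ben 22, Uma 10, Noor 12. Emma eliminated.
Round 3: Grace 18, Ben 22, Uma 18, Noor 12. Noor eliminated.
Round 4: Grace 18, Ben 22, Uma 30. Grace eliminated.
Round 5: Ben 33, Uma 37. Uma has a majority (≥36).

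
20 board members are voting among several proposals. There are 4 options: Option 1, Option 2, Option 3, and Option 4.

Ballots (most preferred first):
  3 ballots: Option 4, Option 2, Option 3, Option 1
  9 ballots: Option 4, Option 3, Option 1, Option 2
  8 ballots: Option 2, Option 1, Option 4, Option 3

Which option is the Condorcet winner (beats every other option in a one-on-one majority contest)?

Option 4

Option 4 vs Option 1: 12–8
Option 4 vs Option 2: 12–8
Option 4 vs Option 3: 20–0
Option 4 beats every other option.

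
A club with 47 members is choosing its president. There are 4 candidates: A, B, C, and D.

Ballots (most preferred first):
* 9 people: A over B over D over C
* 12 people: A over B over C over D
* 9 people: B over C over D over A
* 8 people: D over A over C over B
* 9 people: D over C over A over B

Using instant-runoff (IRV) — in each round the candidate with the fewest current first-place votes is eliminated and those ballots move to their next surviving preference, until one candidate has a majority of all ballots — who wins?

Round 1: A 21, B 9, C 0, D 17. C eliminated.
Round 2: A 21, B 9, D 17. B eliminated.
Round 3: A 21, D 26. D has a majority (≥24).

D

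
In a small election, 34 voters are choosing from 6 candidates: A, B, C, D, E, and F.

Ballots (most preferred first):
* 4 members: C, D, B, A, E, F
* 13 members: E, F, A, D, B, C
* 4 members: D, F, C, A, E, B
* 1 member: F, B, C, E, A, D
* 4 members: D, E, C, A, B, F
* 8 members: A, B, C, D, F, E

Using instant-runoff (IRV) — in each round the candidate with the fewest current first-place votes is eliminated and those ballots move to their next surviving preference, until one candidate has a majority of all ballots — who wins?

D

Round 1: A 8, B 0, C 4, D 8, E 13, F 1. B eliminated.
Round 2: A 8, C 4, D 8, E 13, F 1. F eliminated.
Round 3: A 8, C 5, D 8, E 13. C eliminated.
Round 4: A 8, D 12, E 14. A eliminated.
Round 5: D 20, E 14. D has a majority (≥18).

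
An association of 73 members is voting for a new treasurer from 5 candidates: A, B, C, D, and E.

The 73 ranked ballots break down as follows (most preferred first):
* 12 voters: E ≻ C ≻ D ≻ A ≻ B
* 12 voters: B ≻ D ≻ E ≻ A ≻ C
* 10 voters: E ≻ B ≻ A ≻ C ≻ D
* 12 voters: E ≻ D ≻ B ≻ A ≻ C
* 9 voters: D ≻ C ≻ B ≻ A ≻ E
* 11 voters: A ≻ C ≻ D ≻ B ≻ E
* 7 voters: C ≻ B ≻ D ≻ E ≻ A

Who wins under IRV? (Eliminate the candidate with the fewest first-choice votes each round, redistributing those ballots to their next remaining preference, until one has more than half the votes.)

B

Round 1: A 11, B 12, C 7, D 9, E 34. C eliminated.
Round 2: A 11, B 19, D 9, E 34. D eliminated.
Round 3: A 11, B 28, E 34. A eliminated.
Round 4: B 39, E 34. B has a majority (≥37).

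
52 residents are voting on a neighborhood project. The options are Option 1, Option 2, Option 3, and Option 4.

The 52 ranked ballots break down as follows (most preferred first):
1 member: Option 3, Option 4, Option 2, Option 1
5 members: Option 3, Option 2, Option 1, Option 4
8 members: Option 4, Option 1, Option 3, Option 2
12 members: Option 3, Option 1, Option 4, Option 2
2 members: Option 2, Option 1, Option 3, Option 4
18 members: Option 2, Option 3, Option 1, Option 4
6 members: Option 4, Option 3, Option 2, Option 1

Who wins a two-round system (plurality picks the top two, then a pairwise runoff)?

Option 3

Round 1 first-place votes: Option 1 0, Option 2 20, Option 3 18, Option 4 14. Option 2 and Option 3 advance.
Runoff: Option 2 is ranked above Option 3 on 20 ballots, Option 3 above Option 2 on 32.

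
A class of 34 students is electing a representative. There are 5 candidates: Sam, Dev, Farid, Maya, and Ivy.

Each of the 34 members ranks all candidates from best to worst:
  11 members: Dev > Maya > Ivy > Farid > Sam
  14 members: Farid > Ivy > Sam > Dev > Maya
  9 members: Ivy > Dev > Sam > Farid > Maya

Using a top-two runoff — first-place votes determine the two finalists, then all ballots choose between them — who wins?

Round 1 first-place votes: Sam 0, Dev 11, Farid 14, Maya 0, Ivy 9. Farid and Dev advance.
Runoff: Farid is ranked above Dev on 14 ballots, Dev above Farid on 20.

Dev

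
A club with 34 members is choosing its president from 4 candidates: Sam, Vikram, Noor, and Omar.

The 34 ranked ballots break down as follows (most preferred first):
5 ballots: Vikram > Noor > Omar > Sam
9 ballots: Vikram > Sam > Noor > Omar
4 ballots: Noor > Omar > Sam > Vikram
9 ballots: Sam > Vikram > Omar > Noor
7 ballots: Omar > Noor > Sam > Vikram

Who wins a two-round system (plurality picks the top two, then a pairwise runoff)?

Round 1 first-place votes: Sam 9, Vikram 14, Noor 4, Omar 7. Vikram and Sam advance.
Runoff: Vikram is ranked above Sam on 14 ballots, Sam above Vikram on 20.

Sam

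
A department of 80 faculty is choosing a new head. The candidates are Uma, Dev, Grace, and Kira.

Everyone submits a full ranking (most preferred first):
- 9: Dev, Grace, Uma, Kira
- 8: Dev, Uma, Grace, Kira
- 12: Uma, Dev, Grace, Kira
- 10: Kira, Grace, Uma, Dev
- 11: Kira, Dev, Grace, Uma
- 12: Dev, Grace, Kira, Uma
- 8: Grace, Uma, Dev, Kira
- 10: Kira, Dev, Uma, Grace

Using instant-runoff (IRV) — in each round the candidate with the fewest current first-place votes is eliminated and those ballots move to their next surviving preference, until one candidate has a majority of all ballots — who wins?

Dev

Round 1: Uma 12, Dev 29, Grace 8, Kira 31. Grace eliminated.
Round 2: Uma 20, Dev 29, Kira 31. Uma eliminated.
Round 3: Dev 49, Kira 31. Dev has a majority (≥41).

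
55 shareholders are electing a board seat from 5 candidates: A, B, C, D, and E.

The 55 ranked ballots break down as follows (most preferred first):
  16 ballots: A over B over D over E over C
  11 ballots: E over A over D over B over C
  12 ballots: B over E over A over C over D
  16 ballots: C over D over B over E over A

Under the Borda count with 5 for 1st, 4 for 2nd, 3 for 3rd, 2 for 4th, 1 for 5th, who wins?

A: 16×5 + 11×4 + 12×3 + 16×1 = 176
B: 16×4 + 11×2 + 12×5 + 16×3 = 194
C: 16×1 + 11×1 + 12×2 + 16×5 = 131
D: 16×3 + 11×3 + 12×1 + 16×4 = 157
E: 16×2 + 11×5 + 12×4 + 16×2 = 167

B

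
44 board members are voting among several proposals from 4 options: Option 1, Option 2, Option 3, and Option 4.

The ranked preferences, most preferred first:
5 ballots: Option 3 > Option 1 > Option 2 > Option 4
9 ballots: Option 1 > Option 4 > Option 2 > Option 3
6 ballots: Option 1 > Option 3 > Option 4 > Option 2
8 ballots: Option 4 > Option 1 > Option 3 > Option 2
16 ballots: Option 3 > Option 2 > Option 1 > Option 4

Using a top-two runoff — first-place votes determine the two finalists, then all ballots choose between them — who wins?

Round 1 first-place votes: Option 1 15, Option 2 0, Option 3 21, Option 4 8. Option 3 and Option 1 advance.
Runoff: Option 3 is ranked above Option 1 on 21 ballots, Option 1 above Option 3 on 23.

Option 1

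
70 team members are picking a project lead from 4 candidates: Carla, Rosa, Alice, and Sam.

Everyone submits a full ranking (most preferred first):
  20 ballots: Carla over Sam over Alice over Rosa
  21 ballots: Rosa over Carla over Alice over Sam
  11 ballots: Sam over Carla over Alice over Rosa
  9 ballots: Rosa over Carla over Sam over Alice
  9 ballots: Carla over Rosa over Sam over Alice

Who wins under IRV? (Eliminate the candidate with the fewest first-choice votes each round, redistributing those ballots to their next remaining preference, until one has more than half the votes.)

Round 1: Carla 29, Rosa 30, Alice 0, Sam 11. Alice eliminated.
Round 2: Carla 29, Rosa 30, Sam 11. Sam eliminated.
Round 3: Carla 40, Rosa 30. Carla has a majority (≥36).

Carla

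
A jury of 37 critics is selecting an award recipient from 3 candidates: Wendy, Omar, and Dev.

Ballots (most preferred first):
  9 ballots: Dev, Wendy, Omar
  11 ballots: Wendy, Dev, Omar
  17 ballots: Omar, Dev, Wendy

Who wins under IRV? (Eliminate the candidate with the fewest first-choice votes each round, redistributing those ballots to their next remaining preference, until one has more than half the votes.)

Round 1: Wendy 11, Omar 17, Dev 9. Dev eliminated.
Round 2: Wendy 20, Omar 17. Wendy has a majority (≥19).

Wendy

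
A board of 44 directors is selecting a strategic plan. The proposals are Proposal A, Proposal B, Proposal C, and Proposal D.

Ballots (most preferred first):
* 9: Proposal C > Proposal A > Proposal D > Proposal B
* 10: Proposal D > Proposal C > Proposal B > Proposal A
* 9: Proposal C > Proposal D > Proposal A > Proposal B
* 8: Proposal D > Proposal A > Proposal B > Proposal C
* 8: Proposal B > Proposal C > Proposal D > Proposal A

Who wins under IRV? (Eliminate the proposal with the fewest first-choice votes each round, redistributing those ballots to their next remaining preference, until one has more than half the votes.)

Proposal C

Round 1: Proposal A 0, Proposal B 8, Proposal C 18, Proposal D 18. Proposal A eliminated.
Round 2: Proposal B 8, Proposal C 18, Proposal D 18. Proposal B eliminated.
Round 3: Proposal C 26, Proposal D 18. Proposal C has a majority (≥23).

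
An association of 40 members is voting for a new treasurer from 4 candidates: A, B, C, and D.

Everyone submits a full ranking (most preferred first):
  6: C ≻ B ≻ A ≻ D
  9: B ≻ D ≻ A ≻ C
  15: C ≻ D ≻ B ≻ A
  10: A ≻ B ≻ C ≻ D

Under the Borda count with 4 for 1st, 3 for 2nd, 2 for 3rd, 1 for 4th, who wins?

A: 6×2 + 9×2 + 15×1 + 10×4 = 85
B: 6×3 + 9×4 + 15×2 + 10×3 = 114
C: 6×4 + 9×1 + 15×4 + 10×2 = 113
D: 6×1 + 9×3 + 15×3 + 10×1 = 88

B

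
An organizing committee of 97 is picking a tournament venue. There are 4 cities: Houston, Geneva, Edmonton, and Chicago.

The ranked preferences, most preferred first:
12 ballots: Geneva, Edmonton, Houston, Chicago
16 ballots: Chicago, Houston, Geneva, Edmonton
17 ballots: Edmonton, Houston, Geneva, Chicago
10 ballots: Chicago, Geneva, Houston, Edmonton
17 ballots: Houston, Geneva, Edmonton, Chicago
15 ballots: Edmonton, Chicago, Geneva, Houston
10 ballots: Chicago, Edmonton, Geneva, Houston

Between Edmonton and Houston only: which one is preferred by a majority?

Edmonton

Edmonton is ranked above Houston on 54 ballots; Houston above Edmonton on 43.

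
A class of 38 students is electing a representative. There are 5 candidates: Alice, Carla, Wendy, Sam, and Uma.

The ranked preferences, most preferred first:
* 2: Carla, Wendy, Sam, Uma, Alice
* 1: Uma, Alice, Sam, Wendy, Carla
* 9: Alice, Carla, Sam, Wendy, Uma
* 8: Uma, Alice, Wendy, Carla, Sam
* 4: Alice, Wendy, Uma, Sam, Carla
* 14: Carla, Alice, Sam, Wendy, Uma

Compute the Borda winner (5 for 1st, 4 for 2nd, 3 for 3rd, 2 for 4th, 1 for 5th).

Alice: 2×1 + 1×4 + 9×5 + 8×4 + 4×5 + 14×4 = 159
Carla: 2×5 + 1×1 + 9×4 + 8×2 + 4×1 + 14×5 = 137
Wendy: 2×4 + 1×2 + 9×2 + 8×3 + 4×4 + 14×2 = 96
Sam: 2×3 + 1×3 + 9×3 + 8×1 + 4×2 + 14×3 = 94
Uma: 2×2 + 1×5 + 9×1 + 8×5 + 4×3 + 14×1 = 84

Alice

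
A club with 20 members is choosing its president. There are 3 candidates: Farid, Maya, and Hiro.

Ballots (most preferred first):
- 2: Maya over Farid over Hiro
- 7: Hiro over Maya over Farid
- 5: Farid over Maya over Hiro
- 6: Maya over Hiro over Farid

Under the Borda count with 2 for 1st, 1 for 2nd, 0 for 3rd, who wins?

Maya

Farid: 2×1 + 7×0 + 5×2 + 6×0 = 12
Maya: 2×2 + 7×1 + 5×1 + 6×2 = 28
Hiro: 2×0 + 7×2 + 5×0 + 6×1 = 20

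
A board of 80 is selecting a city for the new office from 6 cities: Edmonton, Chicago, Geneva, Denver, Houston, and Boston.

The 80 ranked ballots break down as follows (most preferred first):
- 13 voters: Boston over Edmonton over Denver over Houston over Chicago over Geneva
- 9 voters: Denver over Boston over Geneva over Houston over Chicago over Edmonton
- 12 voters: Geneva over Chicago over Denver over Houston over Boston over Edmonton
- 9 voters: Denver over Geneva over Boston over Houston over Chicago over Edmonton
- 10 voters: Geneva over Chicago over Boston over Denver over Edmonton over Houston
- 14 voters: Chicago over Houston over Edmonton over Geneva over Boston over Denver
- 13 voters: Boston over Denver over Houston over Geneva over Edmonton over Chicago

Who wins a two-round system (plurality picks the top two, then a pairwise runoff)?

Round 1 first-place votes: Edmonton 0, Chicago 14, Geneva 22, Denver 18, Houston 0, Boston 26. Boston and Geneva advance.
Runoff: Boston is ranked above Geneva on 35 ballots, Geneva above Boston on 45.

Geneva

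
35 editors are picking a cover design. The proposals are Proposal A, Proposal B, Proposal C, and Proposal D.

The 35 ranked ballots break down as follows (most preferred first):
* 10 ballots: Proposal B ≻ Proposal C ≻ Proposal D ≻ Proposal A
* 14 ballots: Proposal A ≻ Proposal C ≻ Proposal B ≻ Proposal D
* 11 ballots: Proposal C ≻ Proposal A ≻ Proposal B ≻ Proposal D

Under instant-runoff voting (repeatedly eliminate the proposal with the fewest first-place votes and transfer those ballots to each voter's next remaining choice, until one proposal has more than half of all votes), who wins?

Proposal C

Round 1: Proposal A 14, Proposal B 10, Proposal C 11, Proposal D 0. Proposal D eliminated.
Round 2: Proposal A 14, Proposal B 10, Proposal C 11. Proposal B eliminated.
Round 3: Proposal A 14, Proposal C 21. Proposal C has a majority (≥18).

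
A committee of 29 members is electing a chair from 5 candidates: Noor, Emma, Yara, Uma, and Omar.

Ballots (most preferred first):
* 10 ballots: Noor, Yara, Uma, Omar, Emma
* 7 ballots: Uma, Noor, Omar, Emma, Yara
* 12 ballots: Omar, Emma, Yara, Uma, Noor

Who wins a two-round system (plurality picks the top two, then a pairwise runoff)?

Round 1 first-place votes: Noor 10, Emma 0, Yara 0, Uma 7, Omar 12. Omar and Noor advance.
Runoff: Omar is ranked above Noor on 12 ballots, Noor above Omar on 17.

Noor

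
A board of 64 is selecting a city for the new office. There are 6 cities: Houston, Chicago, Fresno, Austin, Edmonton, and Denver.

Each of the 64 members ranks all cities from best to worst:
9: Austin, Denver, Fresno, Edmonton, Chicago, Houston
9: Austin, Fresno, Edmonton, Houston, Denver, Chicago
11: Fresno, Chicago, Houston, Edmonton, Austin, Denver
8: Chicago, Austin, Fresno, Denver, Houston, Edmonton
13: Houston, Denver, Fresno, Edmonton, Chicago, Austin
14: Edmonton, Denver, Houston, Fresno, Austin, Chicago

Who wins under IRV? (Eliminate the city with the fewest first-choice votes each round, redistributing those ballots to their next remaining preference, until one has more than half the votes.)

Round 1: Houston 13, Chicago 8, Fresno 11, Austin 18, Edmonton 14, Denver 0. Denver eliminated.
Round 2: Houston 13, Chicago 8, Fresno 11, Austin 18, Edmonton 14. Chicago eliminated.
Round 3: Houston 13, Fresno 11, Austin 26, Edmonton 14. Fresno eliminated.
Round 4: Houston 24, Austin 26, Edmonton 14. Edmonton eliminated.
Round 5: Houston 38, Austin 26. Houston has a majority (≥33).

Houston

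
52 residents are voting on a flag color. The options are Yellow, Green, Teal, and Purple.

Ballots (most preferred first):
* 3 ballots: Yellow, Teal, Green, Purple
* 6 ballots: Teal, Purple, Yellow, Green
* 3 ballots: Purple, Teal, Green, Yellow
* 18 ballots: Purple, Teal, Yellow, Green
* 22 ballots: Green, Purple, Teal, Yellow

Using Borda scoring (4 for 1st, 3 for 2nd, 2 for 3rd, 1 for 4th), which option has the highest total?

Yellow: 3×4 + 6×2 + 3×1 + 18×2 + 22×1 = 85
Green: 3×2 + 6×1 + 3×2 + 18×1 + 22×4 = 124
Teal: 3×3 + 6×4 + 3×3 + 18×3 + 22×2 = 140
Purple: 3×1 + 6×3 + 3×4 + 18×4 + 22×3 = 171

Purple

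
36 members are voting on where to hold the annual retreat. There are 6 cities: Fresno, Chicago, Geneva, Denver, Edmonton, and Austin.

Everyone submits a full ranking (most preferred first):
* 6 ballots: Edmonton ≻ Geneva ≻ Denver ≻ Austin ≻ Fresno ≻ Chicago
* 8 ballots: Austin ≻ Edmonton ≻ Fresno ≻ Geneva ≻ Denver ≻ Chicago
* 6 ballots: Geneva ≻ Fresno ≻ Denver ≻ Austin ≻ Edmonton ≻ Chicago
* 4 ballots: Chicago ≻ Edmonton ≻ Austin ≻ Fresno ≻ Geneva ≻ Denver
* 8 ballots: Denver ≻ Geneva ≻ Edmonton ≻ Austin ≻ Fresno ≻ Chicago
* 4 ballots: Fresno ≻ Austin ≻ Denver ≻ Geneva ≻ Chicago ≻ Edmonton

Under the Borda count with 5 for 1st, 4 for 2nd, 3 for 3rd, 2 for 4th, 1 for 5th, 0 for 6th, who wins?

Geneva

Fresno: 6×1 + 8×3 + 6×4 + 4×2 + 8×1 + 4×5 = 90
Chicago: 6×0 + 8×0 + 6×0 + 4×5 + 8×0 + 4×1 = 24
Geneva: 6×4 + 8×2 + 6×5 + 4×1 + 8×4 + 4×2 = 114
Denver: 6×3 + 8×1 + 6×3 + 4×0 + 8×5 + 4×3 = 96
Edmonton: 6×5 + 8×4 + 6×1 + 4×4 + 8×3 + 4×0 = 108
Austin: 6×2 + 8×5 + 6×2 + 4×3 + 8×2 + 4×4 = 108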